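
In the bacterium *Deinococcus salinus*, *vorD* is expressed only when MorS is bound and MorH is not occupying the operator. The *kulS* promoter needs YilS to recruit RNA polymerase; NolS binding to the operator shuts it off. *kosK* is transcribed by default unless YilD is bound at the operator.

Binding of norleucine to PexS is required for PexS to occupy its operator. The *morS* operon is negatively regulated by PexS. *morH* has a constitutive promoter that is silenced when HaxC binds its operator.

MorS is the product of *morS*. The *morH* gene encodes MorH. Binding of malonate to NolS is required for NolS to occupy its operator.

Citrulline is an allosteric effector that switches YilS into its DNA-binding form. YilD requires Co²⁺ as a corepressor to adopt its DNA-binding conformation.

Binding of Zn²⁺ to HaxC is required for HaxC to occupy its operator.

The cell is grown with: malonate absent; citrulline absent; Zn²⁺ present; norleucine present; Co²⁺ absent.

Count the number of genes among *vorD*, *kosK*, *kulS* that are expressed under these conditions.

Zn²⁺ is present, so HaxC is active.
With repressor HaxC bound, *morH* is not transcribed.
So MorH is not produced.
Norleucine is present, so PexS is active.
With repressor PexS bound, *morS* is not transcribed.
So MorS is not produced.
Required activator MorS is absent, so *vorD* is not transcribed.
→ *vorD* is OFF.
Co²⁺ is absent, so YilD is inactive.
With no repressor bound, *kosK* is transcribed.
→ *kosK* is ON.
Citrulline is absent, so YilS is inactive.
Malonate is absent, so NolS is inactive.
Required activator YilS is absent, so *kulS* is not transcribed.
→ *kulS* is OFF.
1 of the 3 genes is transcribed.

1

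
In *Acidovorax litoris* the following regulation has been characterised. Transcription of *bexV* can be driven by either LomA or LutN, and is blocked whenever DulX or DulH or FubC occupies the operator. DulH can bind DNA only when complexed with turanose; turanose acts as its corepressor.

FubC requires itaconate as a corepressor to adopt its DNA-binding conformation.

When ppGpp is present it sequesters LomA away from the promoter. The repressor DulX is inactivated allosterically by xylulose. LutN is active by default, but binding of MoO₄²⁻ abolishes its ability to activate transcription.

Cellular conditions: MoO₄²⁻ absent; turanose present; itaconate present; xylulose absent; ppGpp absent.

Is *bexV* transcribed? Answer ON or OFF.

OFF

Xylulose is absent, so DulX is active.
Turanose is present, so DulH is active.
ppGpp is absent, so LomA is active.
MoO₄²⁻ is absent, so LutN is active.
Itaconate is present, so FubC is active.
With repressor DulX bound, *bexV* is not transcribed.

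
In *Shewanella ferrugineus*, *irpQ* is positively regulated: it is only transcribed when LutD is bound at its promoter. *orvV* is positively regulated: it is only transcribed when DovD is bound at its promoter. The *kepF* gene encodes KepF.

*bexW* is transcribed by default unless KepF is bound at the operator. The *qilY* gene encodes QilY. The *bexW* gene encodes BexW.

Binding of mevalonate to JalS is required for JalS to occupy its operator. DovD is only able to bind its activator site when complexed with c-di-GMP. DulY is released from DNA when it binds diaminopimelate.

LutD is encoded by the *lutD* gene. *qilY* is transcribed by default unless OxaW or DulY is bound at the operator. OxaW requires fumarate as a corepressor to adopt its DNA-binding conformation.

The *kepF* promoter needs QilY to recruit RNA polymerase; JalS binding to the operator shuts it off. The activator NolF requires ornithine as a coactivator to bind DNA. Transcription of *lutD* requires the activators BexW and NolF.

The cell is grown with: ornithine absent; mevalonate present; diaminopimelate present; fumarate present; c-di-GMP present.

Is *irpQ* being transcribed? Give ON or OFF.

Fumarate is present, so OxaW is active.
Diaminopimelate is present, so DulY is inactive.
With repressor OxaW bound, *qilY* is not transcribed.
So QilY is not produced.
Mevalonate is present, so JalS is active.
With repressor JalS bound, *kepF* is not transcribed.
So KepF is not produced.
With no repressor bound, *bexW* is transcribed.
So BexW is produced and active.
Ornithine is absent, so NolF is inactive.
Required activator NolF is absent, so *lutD* is not transcribed.
So LutD is not produced.
Required activator LutD is absent, so *irpQ* is not transcribed.

OFF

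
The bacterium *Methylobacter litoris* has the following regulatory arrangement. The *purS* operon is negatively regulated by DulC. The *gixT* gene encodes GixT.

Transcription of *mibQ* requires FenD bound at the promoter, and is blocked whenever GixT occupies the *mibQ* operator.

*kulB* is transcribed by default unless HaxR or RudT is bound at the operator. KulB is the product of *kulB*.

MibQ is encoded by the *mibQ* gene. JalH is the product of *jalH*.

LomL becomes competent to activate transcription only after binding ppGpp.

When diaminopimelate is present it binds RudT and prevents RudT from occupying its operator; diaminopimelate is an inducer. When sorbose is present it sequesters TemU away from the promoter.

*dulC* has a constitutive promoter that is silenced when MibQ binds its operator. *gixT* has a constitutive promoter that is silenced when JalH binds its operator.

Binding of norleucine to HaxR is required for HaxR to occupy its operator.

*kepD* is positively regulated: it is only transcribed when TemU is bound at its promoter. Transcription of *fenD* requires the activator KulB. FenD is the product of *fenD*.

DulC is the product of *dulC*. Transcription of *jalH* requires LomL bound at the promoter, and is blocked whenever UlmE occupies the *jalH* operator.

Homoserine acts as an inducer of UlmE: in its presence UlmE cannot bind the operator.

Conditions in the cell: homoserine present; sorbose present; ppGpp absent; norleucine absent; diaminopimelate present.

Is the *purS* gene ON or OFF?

Homoserine is present, so UlmE is inactive.
ppGpp is absent, so LomL is inactive.
Required activator LomL is absent, so *jalH* is not transcribed.
So JalH is not produced.
With no repressor bound, *gixT* is transcribed.
So GixT is produced and active.
Norleucine is absent, so HaxR is inactive.
Diaminopimelate is present, so RudT is inactive.
With no repressor bound, *kulB* is transcribed.
So KulB is produced and active.
No repressor is bound and KulB is active, so *fenD* is transcribed.
So FenD is produced and active.
With repressor GixT bound, *mibQ* is not transcribed.
So MibQ is not produced.
With no repressor bound, *dulC* is transcribed.
So DulC is produced and active.
With repressor DulC bound, *purS* is not transcribed.

OFF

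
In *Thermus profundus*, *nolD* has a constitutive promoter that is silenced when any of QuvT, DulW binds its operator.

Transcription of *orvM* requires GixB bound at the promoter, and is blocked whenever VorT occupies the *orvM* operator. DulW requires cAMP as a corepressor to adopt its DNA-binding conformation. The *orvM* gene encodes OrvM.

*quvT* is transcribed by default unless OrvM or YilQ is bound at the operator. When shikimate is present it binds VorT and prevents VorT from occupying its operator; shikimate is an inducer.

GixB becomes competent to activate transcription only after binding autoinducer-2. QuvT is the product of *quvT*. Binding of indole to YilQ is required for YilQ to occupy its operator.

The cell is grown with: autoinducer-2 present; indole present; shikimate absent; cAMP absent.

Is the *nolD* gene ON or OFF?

ON

Autoinducer-2 is present, so GixB is active.
Shikimate is absent, so VorT is active.
With repressor VorT bound, *orvM* is not transcribed.
So OrvM is not produced.
Indole is present, so YilQ is active.
With repressor YilQ bound, *quvT* is not transcribed.
So QuvT is not produced.
cAMP is absent, so DulW is inactive.
With no repressor bound, *nolD* is transcribed.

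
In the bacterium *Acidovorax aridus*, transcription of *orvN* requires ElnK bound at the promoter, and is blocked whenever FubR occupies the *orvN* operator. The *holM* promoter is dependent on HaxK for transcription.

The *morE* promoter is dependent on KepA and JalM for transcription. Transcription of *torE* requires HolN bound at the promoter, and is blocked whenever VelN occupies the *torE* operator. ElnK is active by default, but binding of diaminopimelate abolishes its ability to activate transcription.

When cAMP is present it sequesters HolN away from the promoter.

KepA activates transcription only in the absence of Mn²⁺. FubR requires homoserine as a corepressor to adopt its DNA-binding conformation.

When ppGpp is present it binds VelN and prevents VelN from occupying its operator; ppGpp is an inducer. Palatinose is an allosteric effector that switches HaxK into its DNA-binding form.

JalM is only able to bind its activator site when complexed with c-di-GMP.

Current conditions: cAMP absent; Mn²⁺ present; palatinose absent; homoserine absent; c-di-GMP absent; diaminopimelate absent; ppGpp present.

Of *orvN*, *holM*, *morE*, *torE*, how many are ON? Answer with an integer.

Diaminopimelate is absent, so ElnK is active.
Homoserine is absent, so FubR is inactive.
No repressor is bound and ElnK is active, so *orvN* is transcribed.
→ *orvN* is ON.
Palatinose is absent, so HaxK is inactive.
Required activator HaxK is absent, so *holM* is not transcribed.
→ *holM* is OFF.
Mn²⁺ is present, so KepA is inactive.
c-di-GMP is absent, so JalM is inactive.
Required activator KepA is absent, so *morE* is not transcribed.
→ *morE* is OFF.
cAMP is absent, so HolN is active.
ppGpp is present, so VelN is inactive.
No repressor is bound and HolN is active, so *torE* is transcribed.
→ *torE* is ON.
2 of the 4 genes are transcribed.

2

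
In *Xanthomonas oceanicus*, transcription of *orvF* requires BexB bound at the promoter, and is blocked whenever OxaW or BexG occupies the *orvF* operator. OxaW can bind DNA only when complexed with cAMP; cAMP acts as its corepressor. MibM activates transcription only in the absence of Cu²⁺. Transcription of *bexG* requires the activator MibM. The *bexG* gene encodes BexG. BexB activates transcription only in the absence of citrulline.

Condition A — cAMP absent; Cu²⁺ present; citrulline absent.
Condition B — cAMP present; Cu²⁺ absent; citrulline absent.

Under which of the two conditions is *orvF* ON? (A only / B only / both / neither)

Condition A:
cAMP is absent, so OxaW is inactive.
Cu²⁺ is present, so MibM is inactive.
Required activator MibM is absent, so *bexG* is not transcribed.
So BexG is not produced.
Citrulline is absent, so BexB is active.
No repressor is bound and BexB is active, so *orvF* is transcribed.
→ *orvF* is ON in A.
Condition B:
cAMP is present, so OxaW is active.
Cu²⁺ is absent, so MibM is active.
No repressor is bound and MibM is active, so *bexG* is transcribed.
So BexG is produced and active.
Citrulline is absent, so BexB is active.
With repressor OxaW bound, *orvF* is not transcribed.
→ *orvF* is OFF in B.

A only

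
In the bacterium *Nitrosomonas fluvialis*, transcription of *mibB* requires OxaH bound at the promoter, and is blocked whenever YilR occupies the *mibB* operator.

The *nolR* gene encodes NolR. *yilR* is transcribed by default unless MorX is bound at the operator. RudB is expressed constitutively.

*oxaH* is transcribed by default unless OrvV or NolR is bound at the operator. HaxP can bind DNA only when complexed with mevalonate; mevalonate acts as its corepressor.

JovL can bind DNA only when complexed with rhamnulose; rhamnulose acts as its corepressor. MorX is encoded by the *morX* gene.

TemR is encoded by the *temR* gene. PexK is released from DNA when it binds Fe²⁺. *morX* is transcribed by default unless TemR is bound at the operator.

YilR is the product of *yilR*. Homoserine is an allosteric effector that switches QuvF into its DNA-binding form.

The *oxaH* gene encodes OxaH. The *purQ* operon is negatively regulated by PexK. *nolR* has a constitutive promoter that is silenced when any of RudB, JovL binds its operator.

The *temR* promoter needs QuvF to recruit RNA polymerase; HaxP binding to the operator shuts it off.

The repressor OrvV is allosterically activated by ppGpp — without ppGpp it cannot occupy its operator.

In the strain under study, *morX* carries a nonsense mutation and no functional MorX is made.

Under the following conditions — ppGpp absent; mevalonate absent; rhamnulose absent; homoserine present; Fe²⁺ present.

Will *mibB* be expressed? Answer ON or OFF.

OFF

ppGpp is absent, so OrvV is inactive.
RudB is produced constitutively and is active.
Rhamnulose is absent, so JovL is inactive.
With repressor RudB bound, *nolR* is not transcribed.
So NolR is not produced.
With no repressor bound, *oxaH* is transcribed.
So OxaH is produced and active.
MorX is non-functional in this strain, so it has no effect.
With no repressor bound, *yilR* is transcribed.
So YilR is produced and active.
With repressor YilR bound, *mibB* is not transcribed.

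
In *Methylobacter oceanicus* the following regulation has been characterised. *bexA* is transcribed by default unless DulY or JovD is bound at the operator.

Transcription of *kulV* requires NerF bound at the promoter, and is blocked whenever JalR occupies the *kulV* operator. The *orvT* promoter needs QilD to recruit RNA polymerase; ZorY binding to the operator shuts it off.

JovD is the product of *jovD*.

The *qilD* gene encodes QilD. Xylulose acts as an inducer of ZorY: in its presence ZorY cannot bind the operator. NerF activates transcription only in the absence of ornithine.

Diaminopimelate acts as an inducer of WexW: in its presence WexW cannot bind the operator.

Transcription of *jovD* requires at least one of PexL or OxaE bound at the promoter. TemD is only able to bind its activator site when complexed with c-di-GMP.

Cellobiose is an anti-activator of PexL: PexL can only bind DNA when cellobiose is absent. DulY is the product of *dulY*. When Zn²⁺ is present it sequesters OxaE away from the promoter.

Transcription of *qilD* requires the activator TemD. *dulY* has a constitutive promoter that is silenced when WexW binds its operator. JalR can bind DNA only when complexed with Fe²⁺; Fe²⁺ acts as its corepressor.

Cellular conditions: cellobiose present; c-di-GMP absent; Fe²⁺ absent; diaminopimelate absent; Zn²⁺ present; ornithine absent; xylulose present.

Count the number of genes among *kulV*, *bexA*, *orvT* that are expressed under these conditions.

Fe²⁺ is absent, so JalR is inactive.
Ornithine is absent, so NerF is active.
No repressor is bound and NerF is active, so *kulV* is transcribed.
→ *kulV* is ON.
Diaminopimelate is absent, so WexW is active.
With repressor WexW bound, *dulY* is not transcribed.
So DulY is not produced.
Cellobiose is present, so PexL is inactive.
Zn²⁺ is present, so OxaE is inactive.
No activator is available at the *jovD* promoter, so *jovD* is not transcribed.
So JovD is not produced.
With no repressor bound, *bexA* is transcribed.
→ *bexA* is ON.
c-di-GMP is absent, so TemD is inactive.
Required activator TemD is absent, so *qilD* is not transcribed.
So QilD is not produced.
Xylulose is present, so ZorY is inactive.
Required activator QilD is absent, so *orvT* is not transcribed.
→ *orvT* is OFF.
2 of the 3 genes are transcribed.

2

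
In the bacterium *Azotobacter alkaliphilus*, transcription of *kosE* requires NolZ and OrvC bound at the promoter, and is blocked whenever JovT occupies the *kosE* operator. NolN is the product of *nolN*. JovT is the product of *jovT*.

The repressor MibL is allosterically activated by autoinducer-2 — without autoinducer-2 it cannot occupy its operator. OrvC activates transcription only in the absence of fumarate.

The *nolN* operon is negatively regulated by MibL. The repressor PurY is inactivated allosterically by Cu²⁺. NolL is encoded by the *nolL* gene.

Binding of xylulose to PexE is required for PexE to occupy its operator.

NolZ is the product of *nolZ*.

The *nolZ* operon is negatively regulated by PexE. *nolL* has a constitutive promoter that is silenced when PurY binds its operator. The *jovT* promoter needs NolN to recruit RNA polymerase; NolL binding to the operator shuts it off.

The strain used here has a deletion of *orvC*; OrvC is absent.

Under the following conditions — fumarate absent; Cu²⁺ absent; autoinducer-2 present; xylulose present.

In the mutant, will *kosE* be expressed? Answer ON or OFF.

OFF

Xylulose is present, so PexE is active.
With repressor PexE bound, *nolZ* is not transcribed.
So NolZ is not produced.
OrvC is non-functional in this strain, so it has no effect.
Autoinducer-2 is present, so MibL is active.
With repressor MibL bound, *nolN* is not transcribed.
So NolN is not produced.
Cu²⁺ is absent, so PurY is active.
With repressor PurY bound, *nolL* is not transcribed.
So NolL is not produced.
Required activator NolN is absent, so *jovT* is not transcribed.
So JovT is not produced.
Required activator NolZ is absent, so *kosE* is not transcribed.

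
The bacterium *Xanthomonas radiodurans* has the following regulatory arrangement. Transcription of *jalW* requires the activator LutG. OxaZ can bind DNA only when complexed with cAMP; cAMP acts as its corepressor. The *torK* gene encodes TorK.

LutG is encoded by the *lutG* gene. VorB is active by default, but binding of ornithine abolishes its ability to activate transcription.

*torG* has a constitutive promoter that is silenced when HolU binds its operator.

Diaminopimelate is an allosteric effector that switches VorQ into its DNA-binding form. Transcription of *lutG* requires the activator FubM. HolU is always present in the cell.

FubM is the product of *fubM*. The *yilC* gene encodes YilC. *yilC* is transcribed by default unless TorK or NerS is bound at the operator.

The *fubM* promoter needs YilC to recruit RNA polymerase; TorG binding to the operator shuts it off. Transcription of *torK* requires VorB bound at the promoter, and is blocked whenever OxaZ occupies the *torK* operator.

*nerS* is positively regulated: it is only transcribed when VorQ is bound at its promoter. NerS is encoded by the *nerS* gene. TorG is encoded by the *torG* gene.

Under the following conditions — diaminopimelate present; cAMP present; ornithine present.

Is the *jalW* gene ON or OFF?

OFF

Ornithine is present, so VorB is inactive.
cAMP is present, so OxaZ is active.
With repressor OxaZ bound, *torK* is not transcribed.
So TorK is not produced.
Diaminopimelate is present, so VorQ is active.
No repressor is bound and VorQ is active, so *nerS* is transcribed.
So NerS is produced and active.
With repressor NerS bound, *yilC* is not transcribed.
So YilC is not produced.
HolU is produced constitutively and is active.
With repressor HolU bound, *torG* is not transcribed.
So TorG is not produced.
Required activator YilC is absent, so *fubM* is not transcribed.
So FubM is not produced.
Required activator FubM is absent, so *lutG* is not transcribed.
So LutG is not produced.
Required activator LutG is absent, so *jalW* is not transcribed.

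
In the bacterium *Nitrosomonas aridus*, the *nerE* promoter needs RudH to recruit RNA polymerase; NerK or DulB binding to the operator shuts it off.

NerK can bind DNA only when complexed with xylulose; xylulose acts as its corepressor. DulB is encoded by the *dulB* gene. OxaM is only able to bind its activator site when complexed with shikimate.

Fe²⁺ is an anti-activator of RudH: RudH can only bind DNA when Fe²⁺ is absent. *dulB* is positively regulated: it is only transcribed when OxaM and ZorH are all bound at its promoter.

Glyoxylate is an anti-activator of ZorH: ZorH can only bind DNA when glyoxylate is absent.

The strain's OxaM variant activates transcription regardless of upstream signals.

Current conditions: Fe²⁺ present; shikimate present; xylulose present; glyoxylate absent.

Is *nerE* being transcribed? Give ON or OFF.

Fe²⁺ is present, so RudH is inactive.
Xylulose is present, so NerK is active.
OxaM is constitutively active in this strain.
Glyoxylate is absent, so ZorH is active.
No repressor is bound and OxaM and ZorH are active, so *dulB* is transcribed.
So DulB is produced and active.
With repressor NerK bound, *nerE* is not transcribed.

OFF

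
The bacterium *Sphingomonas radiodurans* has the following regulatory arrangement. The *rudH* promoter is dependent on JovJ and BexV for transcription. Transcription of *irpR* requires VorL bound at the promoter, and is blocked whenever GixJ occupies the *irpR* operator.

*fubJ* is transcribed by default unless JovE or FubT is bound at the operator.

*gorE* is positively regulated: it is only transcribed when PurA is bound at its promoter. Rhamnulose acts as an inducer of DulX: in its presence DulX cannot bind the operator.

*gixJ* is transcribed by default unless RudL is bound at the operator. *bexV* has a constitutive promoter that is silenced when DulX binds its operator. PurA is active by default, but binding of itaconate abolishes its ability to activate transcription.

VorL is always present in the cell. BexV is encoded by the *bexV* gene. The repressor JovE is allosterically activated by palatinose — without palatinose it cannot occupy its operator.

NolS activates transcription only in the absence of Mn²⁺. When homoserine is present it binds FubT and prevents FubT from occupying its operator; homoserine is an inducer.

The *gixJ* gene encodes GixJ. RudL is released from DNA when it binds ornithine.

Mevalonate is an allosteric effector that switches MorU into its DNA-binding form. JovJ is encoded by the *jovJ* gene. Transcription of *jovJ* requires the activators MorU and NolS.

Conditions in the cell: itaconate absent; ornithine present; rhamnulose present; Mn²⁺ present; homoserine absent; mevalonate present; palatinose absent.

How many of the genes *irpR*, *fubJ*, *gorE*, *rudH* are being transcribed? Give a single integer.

1

Ornithine is present, so RudL is inactive.
With no repressor bound, *gixJ* is transcribed.
So GixJ is produced and active.
VorL is produced constitutively and is active.
With repressor GixJ bound, *irpR* is not transcribed.
→ *irpR* is OFF.
Palatinose is absent, so JovE is inactive.
Homoserine is absent, so FubT is active.
With repressor FubT bound, *fubJ* is not transcribed.
→ *fubJ* is OFF.
Itaconate is absent, so PurA is active.
No repressor is bound and PurA is active, so *gorE* is transcribed.
→ *gorE* is ON.
Mevalonate is present, so MorU is active.
Mn²⁺ is present, so NolS is inactive.
Required activator NolS is absent, so *jovJ* is not transcribed.
So JovJ is not produced.
Rhamnulose is present, so DulX is inactive.
With no repressor bound, *bexV* is transcribed.
So BexV is produced and active.
Required activator JovJ is absent, so *rudH* is not transcribed.
→ *rudH* is OFF.
1 of the 4 genes is transcribed.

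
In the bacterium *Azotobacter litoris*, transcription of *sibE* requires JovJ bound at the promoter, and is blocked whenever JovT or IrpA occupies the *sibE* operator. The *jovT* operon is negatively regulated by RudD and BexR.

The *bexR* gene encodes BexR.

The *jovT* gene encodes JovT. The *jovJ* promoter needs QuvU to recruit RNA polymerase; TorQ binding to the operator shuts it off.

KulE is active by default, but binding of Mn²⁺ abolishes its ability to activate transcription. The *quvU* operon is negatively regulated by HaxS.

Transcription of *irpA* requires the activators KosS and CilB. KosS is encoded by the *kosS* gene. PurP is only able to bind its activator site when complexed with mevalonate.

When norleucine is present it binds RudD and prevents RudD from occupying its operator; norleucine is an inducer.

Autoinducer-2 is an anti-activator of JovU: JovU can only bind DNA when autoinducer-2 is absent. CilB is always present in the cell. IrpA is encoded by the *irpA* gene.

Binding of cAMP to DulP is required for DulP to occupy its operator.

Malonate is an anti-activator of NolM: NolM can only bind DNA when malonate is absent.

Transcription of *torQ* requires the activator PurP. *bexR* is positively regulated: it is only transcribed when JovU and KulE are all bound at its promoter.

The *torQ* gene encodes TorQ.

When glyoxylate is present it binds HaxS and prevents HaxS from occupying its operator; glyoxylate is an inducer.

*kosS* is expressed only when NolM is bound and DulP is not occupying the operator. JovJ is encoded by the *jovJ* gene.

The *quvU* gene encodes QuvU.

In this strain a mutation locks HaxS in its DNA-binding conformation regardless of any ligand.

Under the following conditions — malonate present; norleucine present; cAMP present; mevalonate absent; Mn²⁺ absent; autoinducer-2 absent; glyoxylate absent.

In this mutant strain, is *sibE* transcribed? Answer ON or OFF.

OFF

Mevalonate is absent, so PurP is inactive.
Required activator PurP is absent, so *torQ* is not transcribed.
So TorQ is not produced.
HaxS is constitutively active in this strain.
With repressor HaxS bound, *quvU* is not transcribed.
So QuvU is not produced.
Required activator QuvU is absent, so *jovJ* is not transcribed.
So JovJ is not produced.
Norleucine is present, so RudD is inactive.
Autoinducer-2 is absent, so JovU is active.
Mn²⁺ is absent, so KulE is active.
No repressor is bound and JovU and KulE are active, so *bexR* is transcribed.
So BexR is produced and active.
With repressor BexR bound, *jovT* is not transcribed.
So JovT is not produced.
Malonate is present, so NolM is inactive.
cAMP is present, so DulP is active.
With repressor DulP bound, *kosS* is not transcribed.
So KosS is not produced.
CilB is produced constitutively and is active.
Required activator KosS is absent, so *irpA* is not transcribed.
So IrpA is not produced.
Required activator JovJ is absent, so *sibE* is not transcribed.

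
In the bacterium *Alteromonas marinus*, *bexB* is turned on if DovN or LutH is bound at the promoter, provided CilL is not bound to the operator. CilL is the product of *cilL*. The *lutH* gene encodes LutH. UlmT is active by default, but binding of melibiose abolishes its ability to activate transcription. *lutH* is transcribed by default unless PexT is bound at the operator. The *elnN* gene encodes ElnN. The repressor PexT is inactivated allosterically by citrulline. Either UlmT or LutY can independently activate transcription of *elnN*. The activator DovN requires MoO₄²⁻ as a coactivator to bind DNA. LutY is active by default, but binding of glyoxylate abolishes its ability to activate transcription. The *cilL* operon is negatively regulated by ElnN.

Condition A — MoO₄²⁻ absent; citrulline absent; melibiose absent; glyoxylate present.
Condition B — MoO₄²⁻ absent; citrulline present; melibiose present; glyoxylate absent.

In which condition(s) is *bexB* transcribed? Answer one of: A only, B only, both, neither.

B only

Condition A:
MoO₄²⁻ is absent, so DovN is inactive.
Citrulline is absent, so PexT is active.
With repressor PexT bound, *lutH* is not transcribed.
So LutH is not produced.
Melibiose is absent, so UlmT is active.
Glyoxylate is present, so LutY is inactive.
Activator UlmT is present, so *elnN* is transcribed.
So ElnN is produced and active.
With repressor ElnN bound, *cilL* is not transcribed.
So CilL is not produced.
No activator is available at the *bexB* promoter, so *bexB* is not transcribed.
→ *bexB* is OFF in A.
Condition B:
MoO₄²⁻ is absent, so DovN is inactive.
Citrulline is present, so PexT is inactive.
With no repressor bound, *lutH* is transcribed.
So LutH is produced and active.
Melibiose is present, so UlmT is inactive.
Glyoxylate is absent, so LutY is active.
Activator LutY is present, so *elnN* is transcribed.
So ElnN is produced and active.
With repressor ElnN bound, *cilL* is not transcribed.
So CilL is not produced.
Activator LutH is present, so *bexB* is transcribed.
→ *bexB* is ON in B.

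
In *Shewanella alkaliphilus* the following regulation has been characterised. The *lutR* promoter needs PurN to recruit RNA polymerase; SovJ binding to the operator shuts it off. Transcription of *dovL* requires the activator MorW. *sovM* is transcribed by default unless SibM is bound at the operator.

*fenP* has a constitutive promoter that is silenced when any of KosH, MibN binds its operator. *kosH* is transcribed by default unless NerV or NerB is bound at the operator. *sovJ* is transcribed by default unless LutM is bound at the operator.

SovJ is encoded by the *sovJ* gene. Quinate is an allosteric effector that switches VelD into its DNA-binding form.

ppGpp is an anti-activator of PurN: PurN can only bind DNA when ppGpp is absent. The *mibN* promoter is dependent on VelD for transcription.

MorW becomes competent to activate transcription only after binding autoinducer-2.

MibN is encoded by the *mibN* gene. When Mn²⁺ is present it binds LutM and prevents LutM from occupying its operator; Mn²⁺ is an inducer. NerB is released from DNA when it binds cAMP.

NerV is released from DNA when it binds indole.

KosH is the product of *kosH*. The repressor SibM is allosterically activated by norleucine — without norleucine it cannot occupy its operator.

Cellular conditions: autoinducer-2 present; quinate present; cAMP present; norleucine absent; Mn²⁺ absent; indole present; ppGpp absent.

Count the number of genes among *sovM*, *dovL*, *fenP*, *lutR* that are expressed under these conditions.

3

Norleucine is absent, so SibM is inactive.
With no repressor bound, *sovM* is transcribed.
→ *sovM* is ON.
Autoinducer-2 is present, so MorW is active.
No repressor is bound and MorW is active, so *dovL* is transcribed.
→ *dovL* is ON.
Indole is present, so NerV is inactive.
cAMP is present, so NerB is inactive.
With no repressor bound, *kosH* is transcribed.
So KosH is produced and active.
Quinate is present, so VelD is active.
No repressor is bound and VelD is active, so *mibN* is transcribed.
So MibN is produced and active.
With repressor KosH bound, *fenP* is not transcribed.
→ *fenP* is OFF.
Mn²⁺ is absent, so LutM is active.
With repressor LutM bound, *sovJ* is not transcribed.
So SovJ is not produced.
ppGpp is absent, so PurN is active.
No repressor is bound and PurN is active, so *lutR* is transcribed.
→ *lutR* is ON.
3 of the 4 genes are transcribed.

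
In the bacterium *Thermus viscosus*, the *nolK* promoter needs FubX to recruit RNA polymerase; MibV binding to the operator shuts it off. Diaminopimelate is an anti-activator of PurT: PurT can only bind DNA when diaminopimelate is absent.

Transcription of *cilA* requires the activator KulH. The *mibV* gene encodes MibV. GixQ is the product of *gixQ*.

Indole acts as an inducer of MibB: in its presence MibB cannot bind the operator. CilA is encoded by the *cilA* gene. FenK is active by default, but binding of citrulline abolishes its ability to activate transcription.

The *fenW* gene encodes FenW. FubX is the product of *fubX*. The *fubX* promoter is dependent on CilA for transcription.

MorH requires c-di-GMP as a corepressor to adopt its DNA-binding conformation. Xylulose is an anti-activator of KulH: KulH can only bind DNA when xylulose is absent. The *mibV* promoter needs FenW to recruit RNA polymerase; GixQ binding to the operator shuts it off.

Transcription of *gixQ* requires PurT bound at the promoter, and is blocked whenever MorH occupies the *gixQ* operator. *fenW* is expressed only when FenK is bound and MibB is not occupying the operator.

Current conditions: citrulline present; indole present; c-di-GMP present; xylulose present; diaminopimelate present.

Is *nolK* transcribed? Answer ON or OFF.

OFF

Xylulose is present, so KulH is inactive.
Required activator KulH is absent, so *cilA* is not transcribed.
So CilA is not produced.
Required activator CilA is absent, so *fubX* is not transcribed.
So FubX is not produced.
Diaminopimelate is present, so PurT is inactive.
c-di-GMP is present, so MorH is active.
With repressor MorH bound, *gixQ* is not transcribed.
So GixQ is not produced.
Citrulline is present, so FenK is inactive.
Indole is present, so MibB is inactive.
Required activator FenK is absent, so *fenW* is not transcribed.
So FenW is not produced.
Required activator FenW is absent, so *mibV* is not transcribed.
So MibV is not produced.
Required activator FubX is absent, so *nolK* is not transcribed.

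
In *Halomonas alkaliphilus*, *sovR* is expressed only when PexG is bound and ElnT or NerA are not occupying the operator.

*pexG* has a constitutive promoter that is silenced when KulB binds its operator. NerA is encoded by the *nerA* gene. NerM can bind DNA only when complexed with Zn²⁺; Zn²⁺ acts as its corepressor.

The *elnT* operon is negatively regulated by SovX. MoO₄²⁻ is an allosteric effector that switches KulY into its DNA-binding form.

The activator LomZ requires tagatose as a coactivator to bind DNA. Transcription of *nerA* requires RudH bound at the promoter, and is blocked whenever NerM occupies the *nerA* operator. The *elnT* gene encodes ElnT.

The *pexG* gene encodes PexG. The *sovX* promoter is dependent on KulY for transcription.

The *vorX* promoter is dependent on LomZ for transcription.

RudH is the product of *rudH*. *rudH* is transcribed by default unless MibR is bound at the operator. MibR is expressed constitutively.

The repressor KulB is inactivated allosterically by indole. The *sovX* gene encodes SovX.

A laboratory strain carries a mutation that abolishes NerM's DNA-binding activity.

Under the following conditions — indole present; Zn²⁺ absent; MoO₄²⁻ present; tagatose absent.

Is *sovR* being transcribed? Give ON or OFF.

MoO₄²⁻ is present, so KulY is active.
No repressor is bound and KulY is active, so *sovX* is transcribed.
So SovX is produced and active.
With repressor SovX bound, *elnT* is not transcribed.
So ElnT is not produced.
Indole is present, so KulB is inactive.
With no repressor bound, *pexG* is transcribed.
So PexG is produced and active.
MibR is produced constitutively and is active.
With repressor MibR bound, *rudH* is not transcribed.
So RudH is not produced.
NerM is non-functional in this strain, so it has no effect.
Required activator RudH is absent, so *nerA* is not transcribed.
So NerA is not produced.
No repressor is bound and PexG is active, so *sovR* is transcribed.

ON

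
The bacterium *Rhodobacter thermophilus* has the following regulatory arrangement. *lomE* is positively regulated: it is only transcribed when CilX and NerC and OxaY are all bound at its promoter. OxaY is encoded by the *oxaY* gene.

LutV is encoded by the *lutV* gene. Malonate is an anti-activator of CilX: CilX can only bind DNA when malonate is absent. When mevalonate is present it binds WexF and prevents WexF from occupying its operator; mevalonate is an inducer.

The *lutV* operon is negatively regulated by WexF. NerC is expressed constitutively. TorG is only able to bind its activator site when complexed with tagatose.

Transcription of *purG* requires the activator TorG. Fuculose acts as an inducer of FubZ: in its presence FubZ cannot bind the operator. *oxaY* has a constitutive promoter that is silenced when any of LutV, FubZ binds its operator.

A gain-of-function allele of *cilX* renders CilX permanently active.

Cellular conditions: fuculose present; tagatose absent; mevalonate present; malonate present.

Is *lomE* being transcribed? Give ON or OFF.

CilX is constitutively active in this strain.
NerC is produced constitutively and is active.
Mevalonate is present, so WexF is inactive.
With no repressor bound, *lutV* is transcribed.
So LutV is produced and active.
Fuculose is present, so FubZ is inactive.
With repressor LutV bound, *oxaY* is not transcribed.
So OxaY is not produced.
Required activator OxaY is absent, so *lomE* is not transcribed.

OFF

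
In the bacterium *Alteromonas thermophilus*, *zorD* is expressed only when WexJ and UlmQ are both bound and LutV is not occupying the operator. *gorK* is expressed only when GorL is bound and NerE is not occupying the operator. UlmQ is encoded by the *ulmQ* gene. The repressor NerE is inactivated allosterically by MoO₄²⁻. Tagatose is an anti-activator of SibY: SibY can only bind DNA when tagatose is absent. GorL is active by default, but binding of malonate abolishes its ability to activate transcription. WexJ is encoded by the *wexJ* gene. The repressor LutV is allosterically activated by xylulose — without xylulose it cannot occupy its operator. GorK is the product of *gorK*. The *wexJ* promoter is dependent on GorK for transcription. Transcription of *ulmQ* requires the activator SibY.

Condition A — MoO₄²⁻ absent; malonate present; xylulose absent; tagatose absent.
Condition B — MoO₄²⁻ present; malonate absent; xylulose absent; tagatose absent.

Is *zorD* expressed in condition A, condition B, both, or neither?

Condition A:
MoO₄²⁻ is absent, so NerE is active.
Malonate is present, so GorL is inactive.
With repressor NerE bound, *gorK* is not transcribed.
So GorK is not produced.
Required activator GorK is absent, so *wexJ* is not transcribed.
So WexJ is not produced.
Xylulose is absent, so LutV is inactive.
Tagatose is absent, so SibY is active.
No repressor is bound and SibY is active, so *ulmQ* is transcribed.
So UlmQ is produced and active.
Required activator WexJ is absent, so *zorD* is not transcribed.
→ *zorD* is OFF in A.
Condition B:
MoO₄²⁻ is present, so NerE is inactive.
Malonate is absent, so GorL is active.
No repressor is bound and GorL is active, so *gorK* is transcribed.
So GorK is produced and active.
No repressor is bound and GorK is active, so *wexJ* is transcribed.
So WexJ is produced and active.
Xylulose is absent, so LutV is inactive.
Tagatose is absent, so SibY is active.
No repressor is bound and SibY is active, so *ulmQ* is transcribed.
So UlmQ is produced and active.
No repressor is bound and WexJ and UlmQ are active, so *zorD* is transcribed.
→ *zorD* is ON in B.

B only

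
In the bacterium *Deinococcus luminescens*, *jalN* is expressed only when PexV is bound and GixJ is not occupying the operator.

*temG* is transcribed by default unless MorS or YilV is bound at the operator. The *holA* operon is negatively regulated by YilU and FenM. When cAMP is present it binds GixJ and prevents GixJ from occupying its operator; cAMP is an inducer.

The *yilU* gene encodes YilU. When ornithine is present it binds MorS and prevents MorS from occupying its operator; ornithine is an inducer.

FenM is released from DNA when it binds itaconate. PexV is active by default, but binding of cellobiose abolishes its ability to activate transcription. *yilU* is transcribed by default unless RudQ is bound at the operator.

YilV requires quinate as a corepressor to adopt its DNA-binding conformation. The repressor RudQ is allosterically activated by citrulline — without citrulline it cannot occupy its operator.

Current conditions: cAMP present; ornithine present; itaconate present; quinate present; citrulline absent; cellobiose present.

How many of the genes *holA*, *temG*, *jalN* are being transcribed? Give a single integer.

0

Citrulline is absent, so RudQ is inactive.
With no repressor bound, *yilU* is transcribed.
So YilU is produced and active.
Itaconate is present, so FenM is inactive.
With repressor YilU bound, *holA* is not transcribed.
→ *holA* is OFF.
Ornithine is present, so MorS is inactive.
Quinate is present, so YilV is active.
With repressor YilV bound, *temG* is not transcribed.
→ *temG* is OFF.
cAMP is present, so GixJ is inactive.
Cellobiose is present, so PexV is inactive.
Required activator PexV is absent, so *jalN* is not transcribed.
→ *jalN* is OFF.
0 of the 3 genes are transcribed.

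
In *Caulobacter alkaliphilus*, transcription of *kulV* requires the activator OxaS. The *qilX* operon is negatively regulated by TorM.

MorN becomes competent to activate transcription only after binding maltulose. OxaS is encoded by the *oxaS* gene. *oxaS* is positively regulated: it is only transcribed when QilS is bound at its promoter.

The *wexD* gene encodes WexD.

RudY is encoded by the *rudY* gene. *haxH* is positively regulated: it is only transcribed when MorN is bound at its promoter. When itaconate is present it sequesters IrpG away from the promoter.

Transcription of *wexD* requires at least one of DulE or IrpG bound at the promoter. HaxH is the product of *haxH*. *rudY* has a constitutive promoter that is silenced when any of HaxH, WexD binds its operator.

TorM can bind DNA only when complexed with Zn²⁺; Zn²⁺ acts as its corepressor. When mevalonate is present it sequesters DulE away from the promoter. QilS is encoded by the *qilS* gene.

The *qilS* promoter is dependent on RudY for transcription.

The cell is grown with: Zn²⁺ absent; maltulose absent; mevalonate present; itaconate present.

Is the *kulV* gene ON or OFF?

ON

Maltulose is absent, so MorN is inactive.
Required activator MorN is absent, so *haxH* is not transcribed.
So HaxH is not produced.
Mevalonate is present, so DulE is inactive.
Itaconate is present, so IrpG is inactive.
No activator is available at the *wexD* promoter, so *wexD* is not transcribed.
So WexD is not produced.
With no repressor bound, *rudY* is transcribed.
So RudY is produced and active.
No repressor is bound and RudY is active, so *qilS* is transcribed.
So QilS is produced and active.
No repressor is bound and QilS is active, so *oxaS* is transcribed.
So OxaS is produced and active.
No repressor is bound and OxaS is active, so *kulV* is transcribed.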